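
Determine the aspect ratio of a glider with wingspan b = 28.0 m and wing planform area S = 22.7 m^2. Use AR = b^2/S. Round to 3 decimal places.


Step 1: b^2 = 28.0^2 = 784.0
Step 2: AR = 784.0 / 22.7 = 34.537

34.537


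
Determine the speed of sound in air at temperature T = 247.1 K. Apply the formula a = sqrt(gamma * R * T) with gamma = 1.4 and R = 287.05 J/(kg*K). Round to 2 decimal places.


Step 1: gamma * R * T = 1.4 * 287.05 * 247.1 = 99302.077
Step 2: a = sqrt(99302.077) = 315.12 m/s

315.12


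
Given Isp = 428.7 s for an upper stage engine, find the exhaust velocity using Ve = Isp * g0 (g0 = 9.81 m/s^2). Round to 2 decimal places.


Step 1: Ve = Isp * g0 = 428.7 * 9.81
Step 2: Ve = 4205.55 m/s

4205.55


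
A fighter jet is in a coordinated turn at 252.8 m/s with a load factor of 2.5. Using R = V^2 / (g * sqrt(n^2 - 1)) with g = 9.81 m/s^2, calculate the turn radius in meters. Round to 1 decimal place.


Step 1: V^2 = 252.8^2 = 63907.84
Step 2: n^2 - 1 = 2.5^2 - 1 = 5.25
Step 3: sqrt(5.25) = 2.291288
Step 4: R = 63907.84 / (9.81 * 2.291288) = 2843.2 m

2843.2


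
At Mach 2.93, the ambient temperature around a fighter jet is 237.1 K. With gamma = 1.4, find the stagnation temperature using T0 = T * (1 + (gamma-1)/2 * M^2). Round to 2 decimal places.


Step 1: (gamma-1)/2 = 0.2
Step 2: M^2 = 8.5849
Step 3: 1 + 0.2 * 8.5849 = 2.71698
Step 4: T0 = 237.1 * 2.71698 = 644.20 K

644.20


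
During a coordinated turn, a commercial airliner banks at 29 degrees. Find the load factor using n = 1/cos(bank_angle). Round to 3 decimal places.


Step 1: Convert 29 degrees to radians = 0.506145
Step 2: cos(29 deg) = 0.87462
Step 3: n = 1 / 0.87462 = 1.143

1.143


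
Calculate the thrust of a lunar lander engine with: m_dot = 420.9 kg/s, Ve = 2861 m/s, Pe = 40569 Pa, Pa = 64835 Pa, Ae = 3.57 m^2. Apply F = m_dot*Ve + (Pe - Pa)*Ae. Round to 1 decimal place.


Step 1: Momentum thrust = m_dot * Ve = 420.9 * 2861 = 1204194.9 N
Step 2: Pressure thrust = (Pe - Pa) * Ae = (40569 - 64835) * 3.57 = -86629.62 N
Step 3: Total thrust F = 1204194.9 + -86629.62 = 1117565.3 N

1117565.3


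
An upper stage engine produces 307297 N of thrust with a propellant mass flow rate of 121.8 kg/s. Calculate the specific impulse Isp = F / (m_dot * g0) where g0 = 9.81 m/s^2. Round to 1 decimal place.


Step 1: m_dot * g0 = 121.8 * 9.81 = 1194.86
Step 2: Isp = 307297 / 1194.86 = 257.2 s

257.2


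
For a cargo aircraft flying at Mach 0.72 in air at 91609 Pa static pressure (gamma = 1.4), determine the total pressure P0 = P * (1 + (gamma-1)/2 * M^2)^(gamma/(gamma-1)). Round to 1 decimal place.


Step 1: (gamma-1)/2 * M^2 = 0.2 * 0.5184 = 0.10368
Step 2: 1 + 0.10368 = 1.10368
Step 3: Exponent gamma/(gamma-1) = 3.5
Step 4: P0 = 91609 * 1.10368^3.5 = 129386.6 Pa

129386.6


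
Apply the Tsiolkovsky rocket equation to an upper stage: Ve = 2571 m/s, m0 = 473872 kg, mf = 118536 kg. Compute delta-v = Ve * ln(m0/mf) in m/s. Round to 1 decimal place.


Step 1: Mass ratio m0/mf = 473872 / 118536 = 3.997705
Step 2: ln(3.997705) = 1.385721
Step 3: delta-v = 2571 * 1.385721 = 3562.7 m/s

3562.7


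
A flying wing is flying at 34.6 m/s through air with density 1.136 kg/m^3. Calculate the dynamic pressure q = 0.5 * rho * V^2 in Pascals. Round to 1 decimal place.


Step 1: V^2 = 34.6^2 = 1197.16
Step 2: q = 0.5 * 1.136 * 1197.16
Step 3: q = 680.0 Pa

680.0


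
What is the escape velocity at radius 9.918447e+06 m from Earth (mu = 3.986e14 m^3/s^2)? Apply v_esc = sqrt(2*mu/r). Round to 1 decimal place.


Step 1: 2*mu/r = 2 * 3.986e14 / 9.918447e+06 = 80375486.2026
Step 2: v_esc = sqrt(80375486.2026) = 8965.2 m/s

8965.2


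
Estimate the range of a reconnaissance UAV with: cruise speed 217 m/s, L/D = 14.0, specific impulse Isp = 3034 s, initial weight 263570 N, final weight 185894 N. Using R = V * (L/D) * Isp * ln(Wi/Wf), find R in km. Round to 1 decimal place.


Step 1: Coefficient = V * (L/D) * Isp = 217 * 14.0 * 3034 = 9217292.0 m
Step 2: Wi/Wf = 263570 / 185894 = 1.417851
Step 3: ln(1.417851) = 0.349142
Step 4: R = 9217292.0 * 0.349142 = 3218147.2 m = 3218.1 km

3218.1


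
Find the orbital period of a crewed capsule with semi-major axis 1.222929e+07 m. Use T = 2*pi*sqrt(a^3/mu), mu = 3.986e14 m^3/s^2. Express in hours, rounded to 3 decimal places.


Step 1: a^3 / mu = 1.828958e+21 / 3.986e14 = 4.588455e+06
Step 2: sqrt(4.588455e+06) = 2142.0678 s
Step 3: T = 2*pi * 2142.0678 = 13459.01 s
Step 4: T in hours = 13459.01 / 3600 = 3.739 hours

3.739


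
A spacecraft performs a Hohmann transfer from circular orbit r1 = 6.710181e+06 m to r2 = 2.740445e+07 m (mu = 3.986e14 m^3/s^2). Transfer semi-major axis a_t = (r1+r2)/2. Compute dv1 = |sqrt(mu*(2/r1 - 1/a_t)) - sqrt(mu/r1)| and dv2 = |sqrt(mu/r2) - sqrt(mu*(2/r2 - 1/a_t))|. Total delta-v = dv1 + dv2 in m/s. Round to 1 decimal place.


Step 1: Transfer semi-major axis a_t = (6.710181e+06 + 2.740445e+07) / 2 = 1.705732e+07 m
Step 2: v1 (circular at r1) = sqrt(mu/r1) = 7707.29 m/s
Step 3: v_t1 = sqrt(mu*(2/r1 - 1/a_t)) = 9769.15 m/s
Step 4: dv1 = |9769.15 - 7707.29| = 2061.86 m/s
Step 5: v2 (circular at r2) = 3813.8 m/s, v_t2 = 2392.05 m/s
Step 6: dv2 = |3813.8 - 2392.05| = 1421.75 m/s
Step 7: Total delta-v = 2061.86 + 1421.75 = 3483.6 m/s

3483.6


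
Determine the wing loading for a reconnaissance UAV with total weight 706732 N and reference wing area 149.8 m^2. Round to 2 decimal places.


Step 1: Wing loading = W / S = 706732 / 149.8
Step 2: Wing loading = 4717.84 N/m^2

4717.84


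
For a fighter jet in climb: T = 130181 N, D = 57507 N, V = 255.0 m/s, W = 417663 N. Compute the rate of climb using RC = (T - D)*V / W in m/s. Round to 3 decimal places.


Step 1: Excess thrust = T - D = 130181 - 57507 = 72674 N
Step 2: Excess power = 72674 * 255.0 = 18531870.0 W
Step 3: RC = 18531870.0 / 417663 = 44.370 m/s

44.370


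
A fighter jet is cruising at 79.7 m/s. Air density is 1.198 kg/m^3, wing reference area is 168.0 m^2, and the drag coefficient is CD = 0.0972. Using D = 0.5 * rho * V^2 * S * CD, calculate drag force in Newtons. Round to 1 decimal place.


Step 1: Dynamic pressure q = 0.5 * 1.198 * 79.7^2 = 3804.9019 Pa
Step 2: Drag D = q * S * CD = 3804.9019 * 168.0 * 0.0972
Step 3: D = 62132.5 N

62132.5


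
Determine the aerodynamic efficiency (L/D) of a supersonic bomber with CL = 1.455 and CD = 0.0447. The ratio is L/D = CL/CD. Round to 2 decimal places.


Step 1: L/D = CL / CD = 1.455 / 0.0447
Step 2: L/D = 32.55

32.55


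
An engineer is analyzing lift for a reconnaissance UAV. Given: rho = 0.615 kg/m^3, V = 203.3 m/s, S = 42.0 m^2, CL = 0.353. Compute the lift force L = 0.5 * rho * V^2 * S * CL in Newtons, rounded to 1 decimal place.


Step 1: Calculate dynamic pressure q = 0.5 * 0.615 * 203.3^2 = 0.5 * 0.615 * 41330.89 = 12709.2487 Pa
Step 2: Multiply by wing area and lift coefficient: L = 12709.2487 * 42.0 * 0.353
Step 3: L = 533788.4444 * 0.353 = 188427.3 N

188427.3


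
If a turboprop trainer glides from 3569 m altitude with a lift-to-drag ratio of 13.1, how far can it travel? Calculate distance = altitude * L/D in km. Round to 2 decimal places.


Step 1: Glide distance = altitude * L/D = 3569 * 13.1 = 46753.9 m
Step 2: Convert to km: 46753.9 / 1000 = 46.75 km

46.75


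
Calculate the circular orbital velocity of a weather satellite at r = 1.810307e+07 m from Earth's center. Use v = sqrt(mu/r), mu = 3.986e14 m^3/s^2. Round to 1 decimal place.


Step 1: mu / r = 3.986e14 / 1.810307e+07 = 22018364.8409
Step 2: v = sqrt(22018364.8409) = 4692.4 m/s

4692.4


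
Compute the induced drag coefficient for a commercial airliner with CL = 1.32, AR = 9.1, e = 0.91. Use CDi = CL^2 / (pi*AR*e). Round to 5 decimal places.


Step 1: CL^2 = 1.32^2 = 1.7424
Step 2: pi * AR * e = 3.14159 * 9.1 * 0.91 = 26.015529
Step 3: CDi = 1.7424 / 26.015529 = 0.06698

0.06698


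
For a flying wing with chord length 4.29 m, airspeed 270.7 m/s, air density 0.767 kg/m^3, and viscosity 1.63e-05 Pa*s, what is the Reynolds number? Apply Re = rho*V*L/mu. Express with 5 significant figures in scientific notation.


Step 1: Numerator = rho * V * L = 0.767 * 270.7 * 4.29 = 890.719401
Step 2: Re = 890.719401 / 1.63e-05
Step 3: Re = 5.4645e+07

5.4645e+07


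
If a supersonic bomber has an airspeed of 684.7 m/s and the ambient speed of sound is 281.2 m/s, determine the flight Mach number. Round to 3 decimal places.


Step 1: M = V / a = 684.7 / 281.2
Step 2: M = 2.435

2.435


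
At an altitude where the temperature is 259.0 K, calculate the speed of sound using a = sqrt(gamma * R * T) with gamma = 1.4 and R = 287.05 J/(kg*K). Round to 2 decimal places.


Step 1: gamma * R * T = 1.4 * 287.05 * 259.0 = 104084.33
Step 2: a = sqrt(104084.33) = 322.62 m/s

322.62


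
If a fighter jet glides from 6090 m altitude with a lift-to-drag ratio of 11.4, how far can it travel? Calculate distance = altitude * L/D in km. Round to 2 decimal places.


Step 1: Glide distance = altitude * L/D = 6090 * 11.4 = 69426.0 m
Step 2: Convert to km: 69426.0 / 1000 = 69.43 km

69.43


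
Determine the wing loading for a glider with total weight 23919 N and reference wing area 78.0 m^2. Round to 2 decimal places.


Step 1: Wing loading = W / S = 23919 / 78.0
Step 2: Wing loading = 306.65 N/m^2

306.65


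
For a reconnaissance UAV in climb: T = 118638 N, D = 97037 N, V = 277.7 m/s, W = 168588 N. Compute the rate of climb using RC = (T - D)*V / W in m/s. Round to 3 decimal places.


Step 1: Excess thrust = T - D = 118638 - 97037 = 21601 N
Step 2: Excess power = 21601 * 277.7 = 5998597.7 W
Step 3: RC = 5998597.7 / 168588 = 35.581 m/s

35.581


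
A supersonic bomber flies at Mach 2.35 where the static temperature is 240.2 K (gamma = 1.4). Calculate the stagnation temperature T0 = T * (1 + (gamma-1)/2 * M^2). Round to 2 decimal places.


Step 1: (gamma-1)/2 = 0.2
Step 2: M^2 = 5.5225
Step 3: 1 + 0.2 * 5.5225 = 2.1045
Step 4: T0 = 240.2 * 2.1045 = 505.50 K

505.50


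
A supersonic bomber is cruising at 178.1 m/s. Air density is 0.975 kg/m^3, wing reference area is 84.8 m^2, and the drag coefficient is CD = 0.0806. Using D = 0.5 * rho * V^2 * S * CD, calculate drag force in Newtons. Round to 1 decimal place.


Step 1: Dynamic pressure q = 0.5 * 0.975 * 178.1^2 = 15463.3099 Pa
Step 2: Drag D = q * S * CD = 15463.3099 * 84.8 * 0.0806
Step 3: D = 105689.9 N

105689.9


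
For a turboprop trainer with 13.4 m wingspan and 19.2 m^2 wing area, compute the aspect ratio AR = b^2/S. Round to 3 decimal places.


Step 1: b^2 = 13.4^2 = 179.56
Step 2: AR = 179.56 / 19.2 = 9.352

9.352


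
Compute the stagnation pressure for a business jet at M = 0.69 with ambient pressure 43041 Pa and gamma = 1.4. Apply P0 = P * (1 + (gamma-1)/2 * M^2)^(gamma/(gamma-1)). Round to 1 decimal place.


Step 1: (gamma-1)/2 * M^2 = 0.2 * 0.4761 = 0.09522
Step 2: 1 + 0.09522 = 1.09522
Step 3: Exponent gamma/(gamma-1) = 3.5
Step 4: P0 = 43041 * 1.09522^3.5 = 59174.8 Pa

59174.8


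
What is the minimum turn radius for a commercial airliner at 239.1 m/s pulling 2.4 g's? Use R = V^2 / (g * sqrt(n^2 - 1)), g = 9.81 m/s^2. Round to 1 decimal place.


Step 1: V^2 = 239.1^2 = 57168.81
Step 2: n^2 - 1 = 2.4^2 - 1 = 4.76
Step 3: sqrt(4.76) = 2.181742
Step 4: R = 57168.81 / (9.81 * 2.181742) = 2671.1 m

2671.1


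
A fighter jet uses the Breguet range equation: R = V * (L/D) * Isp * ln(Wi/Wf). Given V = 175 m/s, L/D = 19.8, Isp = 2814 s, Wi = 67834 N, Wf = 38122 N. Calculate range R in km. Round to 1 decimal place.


Step 1: Coefficient = V * (L/D) * Isp = 175 * 19.8 * 2814 = 9750510.0 m
Step 2: Wi/Wf = 67834 / 38122 = 1.779392
Step 3: ln(1.779392) = 0.576272
Step 4: R = 9750510.0 * 0.576272 = 5618945.9 m = 5618.9 km

5618.9


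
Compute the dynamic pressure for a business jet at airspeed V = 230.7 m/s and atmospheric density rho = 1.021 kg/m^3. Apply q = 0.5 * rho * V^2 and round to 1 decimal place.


Step 1: V^2 = 230.7^2 = 53222.49
Step 2: q = 0.5 * 1.021 * 53222.49
Step 3: q = 27170.1 Pa

27170.1


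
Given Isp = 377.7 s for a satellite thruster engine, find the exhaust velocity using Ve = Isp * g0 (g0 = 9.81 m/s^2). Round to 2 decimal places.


Step 1: Ve = Isp * g0 = 377.7 * 9.81
Step 2: Ve = 3705.24 m/s

3705.24


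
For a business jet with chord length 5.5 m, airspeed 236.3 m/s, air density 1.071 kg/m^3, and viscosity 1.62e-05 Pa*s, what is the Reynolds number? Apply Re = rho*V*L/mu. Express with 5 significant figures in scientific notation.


Step 1: Numerator = rho * V * L = 1.071 * 236.3 * 5.5 = 1391.92515
Step 2: Re = 1391.92515 / 1.62e-05
Step 3: Re = 8.5921e+07

8.5921e+07


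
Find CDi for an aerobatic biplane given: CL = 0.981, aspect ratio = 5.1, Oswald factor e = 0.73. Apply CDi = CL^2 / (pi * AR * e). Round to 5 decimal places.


Step 1: CL^2 = 0.981^2 = 0.962361
Step 2: pi * AR * e = 3.14159 * 5.1 * 0.73 = 11.696149
Step 3: CDi = 0.962361 / 11.696149 = 0.08228

0.08228


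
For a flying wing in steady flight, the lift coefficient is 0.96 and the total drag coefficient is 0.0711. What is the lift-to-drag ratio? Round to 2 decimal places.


Step 1: L/D = CL / CD = 0.96 / 0.0711
Step 2: L/D = 13.50

13.50


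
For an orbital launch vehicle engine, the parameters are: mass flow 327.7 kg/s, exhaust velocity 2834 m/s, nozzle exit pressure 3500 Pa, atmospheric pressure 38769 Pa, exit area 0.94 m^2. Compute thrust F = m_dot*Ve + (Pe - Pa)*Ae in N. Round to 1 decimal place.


Step 1: Momentum thrust = m_dot * Ve = 327.7 * 2834 = 928701.8 N
Step 2: Pressure thrust = (Pe - Pa) * Ae = (3500 - 38769) * 0.94 = -33152.86 N
Step 3: Total thrust F = 928701.8 + -33152.86 = 895548.9 N

895548.9


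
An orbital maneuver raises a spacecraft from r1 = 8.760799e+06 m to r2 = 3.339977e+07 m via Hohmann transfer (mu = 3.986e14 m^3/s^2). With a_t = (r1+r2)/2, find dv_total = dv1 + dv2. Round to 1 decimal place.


Step 1: Transfer semi-major axis a_t = (8.760799e+06 + 3.339977e+07) / 2 = 2.108028e+07 m
Step 2: v1 (circular at r1) = sqrt(mu/r1) = 6745.23 m/s
Step 3: v_t1 = sqrt(mu*(2/r1 - 1/a_t)) = 8490.44 m/s
Step 4: dv1 = |8490.44 - 6745.23| = 1745.21 m/s
Step 5: v2 (circular at r2) = 3454.59 m/s, v_t2 = 2227.05 m/s
Step 6: dv2 = |3454.59 - 2227.05| = 1227.54 m/s
Step 7: Total delta-v = 1745.21 + 1227.54 = 2972.8 m/s

2972.8


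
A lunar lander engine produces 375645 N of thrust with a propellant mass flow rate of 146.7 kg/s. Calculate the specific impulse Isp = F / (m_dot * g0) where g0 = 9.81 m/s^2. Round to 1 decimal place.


Step 1: m_dot * g0 = 146.7 * 9.81 = 1439.13
Step 2: Isp = 375645 / 1439.13 = 261.0 s

261.0


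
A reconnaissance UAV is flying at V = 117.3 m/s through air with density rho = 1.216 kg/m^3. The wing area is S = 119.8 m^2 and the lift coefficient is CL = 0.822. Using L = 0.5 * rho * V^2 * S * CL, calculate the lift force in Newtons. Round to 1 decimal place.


Step 1: Calculate dynamic pressure q = 0.5 * 1.216 * 117.3^2 = 0.5 * 1.216 * 13759.29 = 8365.6483 Pa
Step 2: Multiply by wing area and lift coefficient: L = 8365.6483 * 119.8 * 0.822
Step 3: L = 1002204.6687 * 0.822 = 823812.2 N

823812.2


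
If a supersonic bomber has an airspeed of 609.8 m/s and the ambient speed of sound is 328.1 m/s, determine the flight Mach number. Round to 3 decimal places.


Step 1: M = V / a = 609.8 / 328.1
Step 2: M = 1.859

1.859


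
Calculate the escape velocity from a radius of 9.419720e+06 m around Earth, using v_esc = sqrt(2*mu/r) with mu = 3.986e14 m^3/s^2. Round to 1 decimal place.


Step 1: 2*mu/r = 2 * 3.986e14 / 9.419720e+06 = 84630965.6763
Step 2: v_esc = sqrt(84630965.6763) = 9199.5 m/s

9199.5


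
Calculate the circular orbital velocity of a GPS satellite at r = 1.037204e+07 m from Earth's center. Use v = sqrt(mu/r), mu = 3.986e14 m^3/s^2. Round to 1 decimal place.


Step 1: mu / r = 3.986e14 / 1.037204e+07 = 38430241.3026
Step 2: v = sqrt(38430241.3026) = 6199.2 m/s

6199.2


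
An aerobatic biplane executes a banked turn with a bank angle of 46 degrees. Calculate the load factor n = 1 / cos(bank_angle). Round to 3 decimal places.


Step 1: Convert 46 degrees to radians = 0.802851
Step 2: cos(46 deg) = 0.694658
Step 3: n = 1 / 0.694658 = 1.440

1.440


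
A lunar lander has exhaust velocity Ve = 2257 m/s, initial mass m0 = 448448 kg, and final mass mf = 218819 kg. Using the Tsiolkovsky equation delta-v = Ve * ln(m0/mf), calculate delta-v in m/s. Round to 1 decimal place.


Step 1: Mass ratio m0/mf = 448448 / 218819 = 2.049402
Step 2: ln(2.049402) = 0.717548
Step 3: delta-v = 2257 * 0.717548 = 1619.5 m/s

1619.5


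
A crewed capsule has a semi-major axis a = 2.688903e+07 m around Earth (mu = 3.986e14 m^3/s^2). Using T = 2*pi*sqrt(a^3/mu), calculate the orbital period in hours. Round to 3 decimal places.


Step 1: a^3 / mu = 1.944130e+22 / 3.986e14 = 4.877397e+07
Step 2: sqrt(4.877397e+07) = 6983.8364 s
Step 3: T = 2*pi * 6983.8364 = 43880.74 s
Step 4: T in hours = 43880.74 / 3600 = 12.189 hours

12.189


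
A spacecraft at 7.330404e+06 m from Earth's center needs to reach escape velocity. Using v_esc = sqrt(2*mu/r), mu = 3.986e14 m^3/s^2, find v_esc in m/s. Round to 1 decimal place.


Step 1: 2*mu/r = 2 * 3.986e14 / 7.330404e+06 = 108752532.6026
Step 2: v_esc = sqrt(108752532.6026) = 10428.4 m/s

10428.4


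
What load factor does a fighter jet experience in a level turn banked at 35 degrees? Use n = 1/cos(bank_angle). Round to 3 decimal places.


Step 1: Convert 35 degrees to radians = 0.610865
Step 2: cos(35 deg) = 0.819152
Step 3: n = 1 / 0.819152 = 1.221

1.221


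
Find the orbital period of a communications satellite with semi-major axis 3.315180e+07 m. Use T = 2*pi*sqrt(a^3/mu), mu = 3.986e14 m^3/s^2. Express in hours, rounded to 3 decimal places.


Step 1: a^3 / mu = 3.643522e+22 / 3.986e14 = 9.140797e+07
Step 2: sqrt(9.140797e+07) = 9560.7513 s
Step 3: T = 2*pi * 9560.7513 = 60071.97 s
Step 4: T in hours = 60071.97 / 3600 = 16.687 hours

16.687


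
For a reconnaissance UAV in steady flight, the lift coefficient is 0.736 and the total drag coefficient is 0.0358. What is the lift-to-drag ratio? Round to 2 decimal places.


Step 1: L/D = CL / CD = 0.736 / 0.0358
Step 2: L/D = 20.56

20.56


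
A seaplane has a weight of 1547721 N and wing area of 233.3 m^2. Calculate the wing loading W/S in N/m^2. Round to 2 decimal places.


Step 1: Wing loading = W / S = 1547721 / 233.3
Step 2: Wing loading = 6634.04 N/m^2

6634.04


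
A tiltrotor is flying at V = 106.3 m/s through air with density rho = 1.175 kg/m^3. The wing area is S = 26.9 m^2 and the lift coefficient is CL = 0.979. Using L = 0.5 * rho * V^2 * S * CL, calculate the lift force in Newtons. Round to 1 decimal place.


Step 1: Calculate dynamic pressure q = 0.5 * 1.175 * 106.3^2 = 0.5 * 1.175 * 11299.69 = 6638.5679 Pa
Step 2: Multiply by wing area and lift coefficient: L = 6638.5679 * 26.9 * 0.979
Step 3: L = 178577.4758 * 0.979 = 174827.3 N

174827.3


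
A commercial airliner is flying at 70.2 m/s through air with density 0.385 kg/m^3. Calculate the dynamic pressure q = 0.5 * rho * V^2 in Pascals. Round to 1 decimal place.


Step 1: V^2 = 70.2^2 = 4928.04
Step 2: q = 0.5 * 0.385 * 4928.04
Step 3: q = 948.6 Pa

948.6


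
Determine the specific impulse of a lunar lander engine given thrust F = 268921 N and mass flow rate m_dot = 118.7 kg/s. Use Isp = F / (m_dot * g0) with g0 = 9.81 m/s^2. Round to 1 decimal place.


Step 1: m_dot * g0 = 118.7 * 9.81 = 1164.45
Step 2: Isp = 268921 / 1164.45 = 230.9 s

230.9


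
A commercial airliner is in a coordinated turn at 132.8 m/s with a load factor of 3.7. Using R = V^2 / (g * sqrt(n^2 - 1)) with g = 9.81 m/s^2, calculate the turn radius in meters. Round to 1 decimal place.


Step 1: V^2 = 132.8^2 = 17635.84
Step 2: n^2 - 1 = 3.7^2 - 1 = 12.69
Step 3: sqrt(12.69) = 3.562303
Step 4: R = 17635.84 / (9.81 * 3.562303) = 504.7 m

504.7


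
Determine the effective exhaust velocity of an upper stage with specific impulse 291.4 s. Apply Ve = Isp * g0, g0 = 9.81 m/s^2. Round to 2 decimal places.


Step 1: Ve = Isp * g0 = 291.4 * 9.81
Step 2: Ve = 2858.63 m/s

2858.63


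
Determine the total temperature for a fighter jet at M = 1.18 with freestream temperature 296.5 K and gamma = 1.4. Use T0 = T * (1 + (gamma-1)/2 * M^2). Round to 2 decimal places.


Step 1: (gamma-1)/2 = 0.2
Step 2: M^2 = 1.3924
Step 3: 1 + 0.2 * 1.3924 = 1.27848
Step 4: T0 = 296.5 * 1.27848 = 379.07 K

379.07


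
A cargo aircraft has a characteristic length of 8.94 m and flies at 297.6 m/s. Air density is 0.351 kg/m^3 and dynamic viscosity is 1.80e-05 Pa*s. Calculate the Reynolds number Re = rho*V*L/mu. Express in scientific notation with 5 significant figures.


Step 1: Numerator = rho * V * L = 0.351 * 297.6 * 8.94 = 933.850944
Step 2: Re = 933.850944 / 1.80e-05
Step 3: Re = 5.1881e+07

5.1881e+07


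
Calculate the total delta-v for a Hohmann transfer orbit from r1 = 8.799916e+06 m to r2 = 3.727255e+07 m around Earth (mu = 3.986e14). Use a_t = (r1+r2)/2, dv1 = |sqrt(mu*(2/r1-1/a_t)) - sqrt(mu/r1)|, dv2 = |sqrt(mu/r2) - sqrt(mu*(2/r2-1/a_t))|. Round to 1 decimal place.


Step 1: Transfer semi-major axis a_t = (8.799916e+06 + 3.727255e+07) / 2 = 2.303623e+07 m
Step 2: v1 (circular at r1) = sqrt(mu/r1) = 6730.22 m/s
Step 3: v_t1 = sqrt(mu*(2/r1 - 1/a_t)) = 8560.88 m/s
Step 4: dv1 = |8560.88 - 6730.22| = 1830.65 m/s
Step 5: v2 (circular at r2) = 3270.2 m/s, v_t2 = 2021.19 m/s
Step 6: dv2 = |3270.2 - 2021.19| = 1249.01 m/s
Step 7: Total delta-v = 1830.65 + 1249.01 = 3079.7 m/s

3079.7


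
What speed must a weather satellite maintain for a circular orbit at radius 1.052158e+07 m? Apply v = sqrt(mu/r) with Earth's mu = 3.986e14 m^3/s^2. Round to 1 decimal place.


Step 1: mu / r = 3.986e14 / 1.052158e+07 = 37884044.0314
Step 2: v = sqrt(37884044.0314) = 6155.0 m/s

6155.0


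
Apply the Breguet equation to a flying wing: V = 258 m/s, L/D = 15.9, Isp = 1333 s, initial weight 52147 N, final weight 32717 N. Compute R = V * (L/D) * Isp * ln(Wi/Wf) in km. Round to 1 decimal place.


Step 1: Coefficient = V * (L/D) * Isp = 258 * 15.9 * 1333 = 5468232.6 m
Step 2: Wi/Wf = 52147 / 32717 = 1.593881
Step 3: ln(1.593881) = 0.466172
Step 4: R = 5468232.6 * 0.466172 = 2549136.0 m = 2549.1 km

2549.1


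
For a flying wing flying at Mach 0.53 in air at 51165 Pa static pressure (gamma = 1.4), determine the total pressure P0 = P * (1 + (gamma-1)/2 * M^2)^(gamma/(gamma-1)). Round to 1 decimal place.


Step 1: (gamma-1)/2 * M^2 = 0.2 * 0.2809 = 0.05618
Step 2: 1 + 0.05618 = 1.05618
Step 3: Exponent gamma/(gamma-1) = 3.5
Step 4: P0 = 51165 * 1.05618^3.5 = 61952.1 Pa

61952.1


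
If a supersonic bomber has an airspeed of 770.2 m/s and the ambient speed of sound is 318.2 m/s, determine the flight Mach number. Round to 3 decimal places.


Step 1: M = V / a = 770.2 / 318.2
Step 2: M = 2.420

2.420


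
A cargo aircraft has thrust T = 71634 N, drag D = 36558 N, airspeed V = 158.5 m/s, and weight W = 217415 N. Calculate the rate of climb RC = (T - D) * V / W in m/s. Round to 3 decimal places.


Step 1: Excess thrust = T - D = 71634 - 36558 = 35076 N
Step 2: Excess power = 35076 * 158.5 = 5559546.0 W
Step 3: RC = 5559546.0 / 217415 = 25.571 m/s

25.571


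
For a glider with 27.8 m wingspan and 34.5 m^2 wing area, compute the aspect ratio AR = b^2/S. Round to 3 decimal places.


Step 1: b^2 = 27.8^2 = 772.84
Step 2: AR = 772.84 / 34.5 = 22.401

22.401


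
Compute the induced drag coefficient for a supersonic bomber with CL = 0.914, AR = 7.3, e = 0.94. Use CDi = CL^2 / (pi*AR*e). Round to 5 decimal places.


Step 1: CL^2 = 0.914^2 = 0.835396
Step 2: pi * AR * e = 3.14159 * 7.3 * 0.94 = 21.557609
Step 3: CDi = 0.835396 / 21.557609 = 0.03875

0.03875


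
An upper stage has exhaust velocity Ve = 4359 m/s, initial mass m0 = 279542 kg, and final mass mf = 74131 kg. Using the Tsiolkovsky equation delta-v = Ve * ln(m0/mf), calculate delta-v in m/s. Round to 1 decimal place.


Step 1: Mass ratio m0/mf = 279542 / 74131 = 3.770919
Step 2: ln(3.770919) = 1.327319
Step 3: delta-v = 4359 * 1.327319 = 5785.8 m/s

5785.8


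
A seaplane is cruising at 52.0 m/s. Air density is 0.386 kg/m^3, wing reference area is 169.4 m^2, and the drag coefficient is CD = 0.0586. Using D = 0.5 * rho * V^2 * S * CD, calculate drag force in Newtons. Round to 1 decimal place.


Step 1: Dynamic pressure q = 0.5 * 0.386 * 52.0^2 = 521.872 Pa
Step 2: Drag D = q * S * CD = 521.872 * 169.4 * 0.0586
Step 3: D = 5180.5 N

5180.5


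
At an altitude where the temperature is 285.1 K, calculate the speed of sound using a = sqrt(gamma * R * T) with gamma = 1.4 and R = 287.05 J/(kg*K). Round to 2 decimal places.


Step 1: gamma * R * T = 1.4 * 287.05 * 285.1 = 114573.137
Step 2: a = sqrt(114573.137) = 338.49 m/s

338.49


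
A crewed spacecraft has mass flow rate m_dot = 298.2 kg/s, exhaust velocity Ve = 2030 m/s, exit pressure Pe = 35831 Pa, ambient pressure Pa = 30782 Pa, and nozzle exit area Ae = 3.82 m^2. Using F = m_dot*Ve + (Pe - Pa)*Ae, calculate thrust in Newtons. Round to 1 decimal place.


Step 1: Momentum thrust = m_dot * Ve = 298.2 * 2030 = 605346.0 N
Step 2: Pressure thrust = (Pe - Pa) * Ae = (35831 - 30782) * 3.82 = 19287.18 N
Step 3: Total thrust F = 605346.0 + 19287.18 = 624633.2 N

624633.2


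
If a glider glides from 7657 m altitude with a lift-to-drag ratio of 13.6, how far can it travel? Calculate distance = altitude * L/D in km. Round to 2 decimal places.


Step 1: Glide distance = altitude * L/D = 7657 * 13.6 = 104135.2 m
Step 2: Convert to km: 104135.2 / 1000 = 104.14 km

104.14


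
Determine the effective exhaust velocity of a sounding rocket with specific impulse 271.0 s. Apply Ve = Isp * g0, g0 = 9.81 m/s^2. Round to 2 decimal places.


Step 1: Ve = Isp * g0 = 271.0 * 9.81
Step 2: Ve = 2658.51 m/s

2658.51


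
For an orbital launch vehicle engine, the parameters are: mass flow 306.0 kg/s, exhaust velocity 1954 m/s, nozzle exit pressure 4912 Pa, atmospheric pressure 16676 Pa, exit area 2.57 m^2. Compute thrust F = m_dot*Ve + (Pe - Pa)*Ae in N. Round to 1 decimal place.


Step 1: Momentum thrust = m_dot * Ve = 306.0 * 1954 = 597924.0 N
Step 2: Pressure thrust = (Pe - Pa) * Ae = (4912 - 16676) * 2.57 = -30233.48 N
Step 3: Total thrust F = 597924.0 + -30233.48 = 567690.5 N

567690.5


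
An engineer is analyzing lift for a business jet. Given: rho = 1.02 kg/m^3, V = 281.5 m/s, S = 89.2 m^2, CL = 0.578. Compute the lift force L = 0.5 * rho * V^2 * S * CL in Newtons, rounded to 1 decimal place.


Step 1: Calculate dynamic pressure q = 0.5 * 1.02 * 281.5^2 = 0.5 * 1.02 * 79242.25 = 40413.5475 Pa
Step 2: Multiply by wing area and lift coefficient: L = 40413.5475 * 89.2 * 0.578
Step 3: L = 3604888.437 * 0.578 = 2083625.5 N

2083625.5


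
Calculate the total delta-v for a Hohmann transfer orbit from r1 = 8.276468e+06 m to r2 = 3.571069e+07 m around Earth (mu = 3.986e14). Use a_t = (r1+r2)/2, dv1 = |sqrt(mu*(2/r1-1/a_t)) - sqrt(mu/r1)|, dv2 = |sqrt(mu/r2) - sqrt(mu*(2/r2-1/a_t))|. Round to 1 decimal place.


Step 1: Transfer semi-major axis a_t = (8.276468e+06 + 3.571069e+07) / 2 = 2.199358e+07 m
Step 2: v1 (circular at r1) = sqrt(mu/r1) = 6939.79 m/s
Step 3: v_t1 = sqrt(mu*(2/r1 - 1/a_t)) = 8842.95 m/s
Step 4: dv1 = |8842.95 - 6939.79| = 1903.17 m/s
Step 5: v2 (circular at r2) = 3340.95 m/s, v_t2 = 2049.48 m/s
Step 6: dv2 = |3340.95 - 2049.48| = 1291.46 m/s
Step 7: Total delta-v = 1903.17 + 1291.46 = 3194.6 m/s

3194.6


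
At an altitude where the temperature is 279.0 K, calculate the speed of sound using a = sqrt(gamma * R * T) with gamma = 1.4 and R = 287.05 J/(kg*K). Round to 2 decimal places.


Step 1: gamma * R * T = 1.4 * 287.05 * 279.0 = 112121.73
Step 2: a = sqrt(112121.73) = 334.85 m/s

334.85


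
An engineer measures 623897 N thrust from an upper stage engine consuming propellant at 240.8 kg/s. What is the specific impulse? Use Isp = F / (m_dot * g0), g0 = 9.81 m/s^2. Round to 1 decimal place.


Step 1: m_dot * g0 = 240.8 * 9.81 = 2362.25
Step 2: Isp = 623897 / 2362.25 = 264.1 s

264.1


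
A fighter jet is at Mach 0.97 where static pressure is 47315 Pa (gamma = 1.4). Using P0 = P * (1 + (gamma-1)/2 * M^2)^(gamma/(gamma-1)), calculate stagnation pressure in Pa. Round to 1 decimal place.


Step 1: (gamma-1)/2 * M^2 = 0.2 * 0.9409 = 0.18818
Step 2: 1 + 0.18818 = 1.18818
Step 3: Exponent gamma/(gamma-1) = 3.5
Step 4: P0 = 47315 * 1.18818^3.5 = 86514.1 Pa

86514.1


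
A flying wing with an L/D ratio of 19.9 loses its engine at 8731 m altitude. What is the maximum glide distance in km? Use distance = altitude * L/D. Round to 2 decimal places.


Step 1: Glide distance = altitude * L/D = 8731 * 19.9 = 173746.9 m
Step 2: Convert to km: 173746.9 / 1000 = 173.75 km

173.75


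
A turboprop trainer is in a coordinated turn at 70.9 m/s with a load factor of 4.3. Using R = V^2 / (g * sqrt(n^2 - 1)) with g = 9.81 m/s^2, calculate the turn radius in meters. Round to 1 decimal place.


Step 1: V^2 = 70.9^2 = 5026.81
Step 2: n^2 - 1 = 4.3^2 - 1 = 17.49
Step 3: sqrt(17.49) = 4.182105
Step 4: R = 5026.81 / (9.81 * 4.182105) = 122.5 m

122.5


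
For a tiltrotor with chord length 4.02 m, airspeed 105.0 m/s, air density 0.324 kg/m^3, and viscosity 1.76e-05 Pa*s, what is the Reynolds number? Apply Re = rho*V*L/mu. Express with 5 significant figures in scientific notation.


Step 1: Numerator = rho * V * L = 0.324 * 105.0 * 4.02 = 136.7604
Step 2: Re = 136.7604 / 1.76e-05
Step 3: Re = 7.7705e+06

7.7705e+06


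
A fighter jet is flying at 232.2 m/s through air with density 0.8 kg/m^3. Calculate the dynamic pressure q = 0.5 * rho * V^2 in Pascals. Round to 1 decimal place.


Step 1: V^2 = 232.2^2 = 53916.84
Step 2: q = 0.5 * 0.8 * 53916.84
Step 3: q = 21566.7 Pa

21566.7


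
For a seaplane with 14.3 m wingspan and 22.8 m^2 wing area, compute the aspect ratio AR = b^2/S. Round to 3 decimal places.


Step 1: b^2 = 14.3^2 = 204.49
Step 2: AR = 204.49 / 22.8 = 8.969

8.969


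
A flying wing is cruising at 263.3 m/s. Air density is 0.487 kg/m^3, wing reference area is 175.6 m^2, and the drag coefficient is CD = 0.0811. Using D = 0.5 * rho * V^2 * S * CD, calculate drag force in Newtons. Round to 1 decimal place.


Step 1: Dynamic pressure q = 0.5 * 0.487 * 263.3^2 = 16881.0977 Pa
Step 2: Drag D = q * S * CD = 16881.0977 * 175.6 * 0.0811
Step 3: D = 240406.4 N

240406.4


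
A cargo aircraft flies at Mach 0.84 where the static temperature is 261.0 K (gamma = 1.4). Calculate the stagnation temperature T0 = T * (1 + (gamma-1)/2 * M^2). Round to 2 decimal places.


Step 1: (gamma-1)/2 = 0.2
Step 2: M^2 = 0.7056
Step 3: 1 + 0.2 * 0.7056 = 1.14112
Step 4: T0 = 261.0 * 1.14112 = 297.83 K

297.83


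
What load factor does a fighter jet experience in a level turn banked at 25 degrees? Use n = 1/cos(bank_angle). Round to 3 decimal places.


Step 1: Convert 25 degrees to radians = 0.436332
Step 2: cos(25 deg) = 0.906308
Step 3: n = 1 / 0.906308 = 1.103

1.103


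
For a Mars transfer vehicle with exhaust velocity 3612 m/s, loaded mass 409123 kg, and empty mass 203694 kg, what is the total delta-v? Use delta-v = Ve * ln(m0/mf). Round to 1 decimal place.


Step 1: Mass ratio m0/mf = 409123 / 203694 = 2.008518
Step 2: ln(2.008518) = 0.697397
Step 3: delta-v = 3612 * 0.697397 = 2519.0 m/s

2519.0


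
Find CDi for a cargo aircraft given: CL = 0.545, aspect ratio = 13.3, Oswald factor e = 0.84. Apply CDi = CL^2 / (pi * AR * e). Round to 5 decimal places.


Step 1: CL^2 = 0.545^2 = 0.297025
Step 2: pi * AR * e = 3.14159 * 13.3 * 0.84 = 35.097873
Step 3: CDi = 0.297025 / 35.097873 = 0.00846

0.00846


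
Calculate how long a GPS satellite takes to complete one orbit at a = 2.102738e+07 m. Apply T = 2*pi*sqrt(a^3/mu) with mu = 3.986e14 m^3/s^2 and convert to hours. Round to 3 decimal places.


Step 1: a^3 / mu = 9.297271e+21 / 3.986e14 = 2.332481e+07
Step 2: sqrt(2.332481e+07) = 4829.577 s
Step 3: T = 2*pi * 4829.577 = 30345.13 s
Step 4: T in hours = 30345.13 / 3600 = 8.429 hours

8.429


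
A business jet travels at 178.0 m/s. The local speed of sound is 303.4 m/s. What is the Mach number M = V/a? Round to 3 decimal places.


Step 1: M = V / a = 178.0 / 303.4
Step 2: M = 0.587

0.587


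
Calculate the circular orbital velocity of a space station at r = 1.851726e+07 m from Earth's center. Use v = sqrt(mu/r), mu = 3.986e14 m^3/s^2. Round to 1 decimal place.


Step 1: mu / r = 3.986e14 / 1.851726e+07 = 21525862.8976
Step 2: v = sqrt(21525862.8976) = 4639.6 m/s

4639.6


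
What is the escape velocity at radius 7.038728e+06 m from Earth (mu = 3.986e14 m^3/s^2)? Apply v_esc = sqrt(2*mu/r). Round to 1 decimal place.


Step 1: 2*mu/r = 2 * 3.986e14 / 7.038728e+06 = 113259100.2238
Step 2: v_esc = sqrt(113259100.2238) = 10642.3 m/s

10642.3


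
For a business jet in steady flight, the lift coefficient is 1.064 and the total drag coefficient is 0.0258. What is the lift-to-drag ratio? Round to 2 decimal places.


Step 1: L/D = CL / CD = 1.064 / 0.0258
Step 2: L/D = 41.24

41.24


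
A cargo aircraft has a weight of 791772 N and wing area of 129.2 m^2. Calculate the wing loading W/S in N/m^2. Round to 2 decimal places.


Step 1: Wing loading = W / S = 791772 / 129.2
Step 2: Wing loading = 6128.27 N/m^2

6128.27


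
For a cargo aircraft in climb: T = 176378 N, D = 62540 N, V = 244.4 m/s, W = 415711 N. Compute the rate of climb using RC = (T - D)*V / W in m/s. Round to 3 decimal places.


Step 1: Excess thrust = T - D = 176378 - 62540 = 113838 N
Step 2: Excess power = 113838 * 244.4 = 27822007.2 W
Step 3: RC = 27822007.2 / 415711 = 66.926 m/s

66.926


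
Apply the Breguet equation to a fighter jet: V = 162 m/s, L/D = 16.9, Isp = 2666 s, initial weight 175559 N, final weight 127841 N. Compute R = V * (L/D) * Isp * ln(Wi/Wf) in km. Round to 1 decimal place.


Step 1: Coefficient = V * (L/D) * Isp = 162 * 16.9 * 2666 = 7298974.8 m
Step 2: Wi/Wf = 175559 / 127841 = 1.373261
Step 3: ln(1.373261) = 0.317188
Step 4: R = 7298974.8 * 0.317188 = 2315146.2 m = 2315.1 km

2315.1


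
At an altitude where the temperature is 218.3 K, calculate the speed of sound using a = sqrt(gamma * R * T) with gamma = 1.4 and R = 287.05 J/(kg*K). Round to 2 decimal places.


Step 1: gamma * R * T = 1.4 * 287.05 * 218.3 = 87728.221
Step 2: a = sqrt(87728.221) = 296.19 m/s

296.19


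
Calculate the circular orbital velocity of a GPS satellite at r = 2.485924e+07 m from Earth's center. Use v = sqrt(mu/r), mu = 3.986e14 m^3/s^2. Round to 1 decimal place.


Step 1: mu / r = 3.986e14 / 2.485924e+07 = 16034279.4068
Step 2: v = sqrt(16034279.4068) = 4004.3 m/s

4004.3


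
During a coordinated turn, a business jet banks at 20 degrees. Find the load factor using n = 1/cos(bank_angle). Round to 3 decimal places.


Step 1: Convert 20 degrees to radians = 0.349066
Step 2: cos(20 deg) = 0.939693
Step 3: n = 1 / 0.939693 = 1.064

1.064


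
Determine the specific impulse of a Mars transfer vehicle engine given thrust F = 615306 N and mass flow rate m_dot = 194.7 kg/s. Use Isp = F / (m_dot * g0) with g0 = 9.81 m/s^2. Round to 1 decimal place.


Step 1: m_dot * g0 = 194.7 * 9.81 = 1910.01
Step 2: Isp = 615306 / 1910.01 = 322.1 s

322.1


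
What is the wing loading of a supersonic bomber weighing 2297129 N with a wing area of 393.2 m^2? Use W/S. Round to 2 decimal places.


Step 1: Wing loading = W / S = 2297129 / 393.2
Step 2: Wing loading = 5842.14 N/m^2

5842.14


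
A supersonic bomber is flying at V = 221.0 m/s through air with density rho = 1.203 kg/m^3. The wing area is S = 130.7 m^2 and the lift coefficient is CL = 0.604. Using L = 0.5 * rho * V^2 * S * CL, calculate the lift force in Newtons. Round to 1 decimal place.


Step 1: Calculate dynamic pressure q = 0.5 * 1.203 * 221.0^2 = 0.5 * 1.203 * 48841.0 = 29377.8615 Pa
Step 2: Multiply by wing area and lift coefficient: L = 29377.8615 * 130.7 * 0.604
Step 3: L = 3839686.4981 * 0.604 = 2319170.6 N

2319170.6


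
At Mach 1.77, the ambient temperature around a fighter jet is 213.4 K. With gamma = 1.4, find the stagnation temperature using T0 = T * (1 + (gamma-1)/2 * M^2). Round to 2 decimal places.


Step 1: (gamma-1)/2 = 0.2
Step 2: M^2 = 3.1329
Step 3: 1 + 0.2 * 3.1329 = 1.62658
Step 4: T0 = 213.4 * 1.62658 = 347.11 K

347.11


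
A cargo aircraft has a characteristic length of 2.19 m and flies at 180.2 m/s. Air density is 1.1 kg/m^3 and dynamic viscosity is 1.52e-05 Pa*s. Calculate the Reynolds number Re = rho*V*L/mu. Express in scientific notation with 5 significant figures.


Step 1: Numerator = rho * V * L = 1.1 * 180.2 * 2.19 = 434.1018
Step 2: Re = 434.1018 / 1.52e-05
Step 3: Re = 2.8559e+07

2.8559e+07


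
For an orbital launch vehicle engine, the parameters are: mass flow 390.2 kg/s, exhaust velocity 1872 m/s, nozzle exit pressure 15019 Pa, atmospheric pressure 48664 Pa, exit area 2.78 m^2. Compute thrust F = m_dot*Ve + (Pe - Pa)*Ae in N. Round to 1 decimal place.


Step 1: Momentum thrust = m_dot * Ve = 390.2 * 1872 = 730454.4 N
Step 2: Pressure thrust = (Pe - Pa) * Ae = (15019 - 48664) * 2.78 = -93533.10 N
Step 3: Total thrust F = 730454.4 + -93533.10 = 636921.3 N

636921.3


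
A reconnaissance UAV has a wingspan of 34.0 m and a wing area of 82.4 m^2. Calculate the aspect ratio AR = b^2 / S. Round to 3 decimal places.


Step 1: b^2 = 34.0^2 = 1156.0
Step 2: AR = 1156.0 / 82.4 = 14.029

14.029


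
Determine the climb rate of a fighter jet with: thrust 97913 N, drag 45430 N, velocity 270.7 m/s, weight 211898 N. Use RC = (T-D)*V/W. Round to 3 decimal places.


Step 1: Excess thrust = T - D = 97913 - 45430 = 52483 N
Step 2: Excess power = 52483 * 270.7 = 14207148.1 W
Step 3: RC = 14207148.1 / 211898 = 67.047 m/s

67.047


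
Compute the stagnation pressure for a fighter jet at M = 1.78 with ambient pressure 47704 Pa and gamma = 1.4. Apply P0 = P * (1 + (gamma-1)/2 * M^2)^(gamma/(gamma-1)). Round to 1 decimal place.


Step 1: (gamma-1)/2 * M^2 = 0.2 * 3.1684 = 0.63368
Step 2: 1 + 0.63368 = 1.63368
Step 3: Exponent gamma/(gamma-1) = 3.5
Step 4: P0 = 47704 * 1.63368^3.5 = 265851.6 Pa

265851.6


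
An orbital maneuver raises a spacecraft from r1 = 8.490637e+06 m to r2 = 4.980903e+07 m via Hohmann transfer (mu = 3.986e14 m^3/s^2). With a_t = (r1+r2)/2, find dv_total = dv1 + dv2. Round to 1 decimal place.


Step 1: Transfer semi-major axis a_t = (8.490637e+06 + 4.980903e+07) / 2 = 2.914983e+07 m
Step 2: v1 (circular at r1) = sqrt(mu/r1) = 6851.7 m/s
Step 3: v_t1 = sqrt(mu*(2/r1 - 1/a_t)) = 8956.42 m/s
Step 4: dv1 = |8956.42 - 6851.7| = 2104.72 m/s
Step 5: v2 (circular at r2) = 2828.88 m/s, v_t2 = 1526.75 m/s
Step 6: dv2 = |2828.88 - 1526.75| = 1302.13 m/s
Step 7: Total delta-v = 2104.72 + 1302.13 = 3406.9 m/s

3406.9


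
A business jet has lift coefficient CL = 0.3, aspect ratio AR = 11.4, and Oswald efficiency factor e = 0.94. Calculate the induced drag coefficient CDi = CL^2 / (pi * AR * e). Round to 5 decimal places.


Step 1: CL^2 = 0.3^2 = 0.09
Step 2: pi * AR * e = 3.14159 * 11.4 * 0.94 = 33.665307
Step 3: CDi = 0.09 / 33.665307 = 0.00267

0.00267


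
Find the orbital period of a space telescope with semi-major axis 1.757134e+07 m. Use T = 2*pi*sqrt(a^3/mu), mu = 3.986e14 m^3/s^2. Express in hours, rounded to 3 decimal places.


Step 1: a^3 / mu = 5.425186e+21 / 3.986e14 = 1.361060e+07
Step 2: sqrt(1.361060e+07) = 3689.255 s
Step 3: T = 2*pi * 3689.255 = 23180.27 s
Step 4: T in hours = 23180.27 / 3600 = 6.439 hours

6.439


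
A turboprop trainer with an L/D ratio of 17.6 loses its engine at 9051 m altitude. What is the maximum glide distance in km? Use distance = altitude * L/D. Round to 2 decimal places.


Step 1: Glide distance = altitude * L/D = 9051 * 17.6 = 159297.6 m
Step 2: Convert to km: 159297.6 / 1000 = 159.30 km

159.30
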